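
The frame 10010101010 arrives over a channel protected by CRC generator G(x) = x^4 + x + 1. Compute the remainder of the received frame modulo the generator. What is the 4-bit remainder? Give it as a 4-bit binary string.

0000

Modulo-2 division of 10010101010 by 10011:
  pos 0: 10010 XOR 10011 = 00001
  pos 4: 11010 XOR 10011 = 01001
  pos 5: 10011 XOR 10011 = 00000
Remainder = 0000 (zero — the frame passes the CRC check).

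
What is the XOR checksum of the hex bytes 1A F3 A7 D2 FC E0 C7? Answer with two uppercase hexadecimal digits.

XOR the bytes together:
  start with 0x1A
  0x1A ⊕ 0xF3 = 0xE9
  0xE9 ⊕ 0xA7 = 0x4E
  0x4E ⊕ 0xD2 = 0x9C
  0x9C ⊕ 0xFC = 0x60
  0x60 ⊕ 0xE0 = 0x80
  0x80 ⊕ 0xC7 = 0x47

47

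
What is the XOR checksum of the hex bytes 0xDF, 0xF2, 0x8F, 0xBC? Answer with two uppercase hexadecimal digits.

XOR the bytes together:
  start with 0xDF
  0xDF ⊕ 0xF2 = 0x2D
  0x2D ⊕ 0x8F = 0xA2
  0xA2 ⊕ 0xBC = 0x1E

1E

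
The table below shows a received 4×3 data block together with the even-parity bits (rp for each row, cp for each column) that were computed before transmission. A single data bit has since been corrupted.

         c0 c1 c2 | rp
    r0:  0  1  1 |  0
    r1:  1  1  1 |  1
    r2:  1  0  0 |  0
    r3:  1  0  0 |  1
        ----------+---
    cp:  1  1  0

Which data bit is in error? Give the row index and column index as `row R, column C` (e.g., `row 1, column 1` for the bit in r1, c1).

Recompute each row's even parity and compare to rp:
  r0: data parity 0, sent rp 0 → ok
  r1: data parity 1, sent rp 1 → ok
  r2: data parity 1, sent rp 0 → mismatch
  r3: data parity 1, sent rp 1 → ok
Recompute each column's even parity and compare to cp:
  c0: data parity 1, sent cp 1 → ok
  c1: data parity 0, sent cp 1 → mismatch
  c2: data parity 0, sent cp 0 → ok
Exactly one row (r2) and one column (c1) fail → the flipped bit is at their intersection.

row 2, column 1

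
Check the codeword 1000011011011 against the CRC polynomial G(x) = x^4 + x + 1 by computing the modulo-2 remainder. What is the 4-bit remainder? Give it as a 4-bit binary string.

Modulo-2 division of 1000011011011 by 10011:
  pos 0: 10000 XOR 10011 = 00011
  pos 3: 11110 XOR 10011 = 01101
  pos 4: 11011 XOR 10011 = 01000
  pos 5: 10001 XOR 10011 = 00010
  pos 8: 10011 XOR 10011 = 00000
Remainder = 0000 (zero — the frame passes the CRC check).

0000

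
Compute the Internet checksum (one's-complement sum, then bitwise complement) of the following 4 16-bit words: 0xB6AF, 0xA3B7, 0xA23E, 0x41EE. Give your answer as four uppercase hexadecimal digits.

One's-complement addition (fold any carry out of bit 15 back into bit 0):
  0xB6AF + 0xA3B7 = 0x15A66 → wrap carry → 0x5A67
  0x5A67 + 0xA23E = 0x0FCA5
  0xFCA5 + 0x41EE = 0x13E93 → wrap carry → 0x3E94
One's-complement sum = 0x3E94.
Checksum = ~0x3E94 & 0xFFFF = 0xC16B.

C16B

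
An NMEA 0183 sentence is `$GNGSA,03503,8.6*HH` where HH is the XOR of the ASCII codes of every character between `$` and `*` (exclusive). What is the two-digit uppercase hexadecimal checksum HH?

49

XOR the ASCII codes of the payload characters:
  'G' = 0x47 → acc = 0x47
  'N' = 0x4E → acc = 0x09
  'G' = 0x47 → acc = 0x4E
  'S' = 0x53 → acc = 0x1D
  'A' = 0x41 → acc = 0x5C
  ',' = 0x2C → acc = 0x70
  '0' = 0x30 → acc = 0x40
  '3' = 0x33 → acc = 0x73
  '5' = 0x35 → acc = 0x46
  '0' = 0x30 → acc = 0x76
  '3' = 0x33 → acc = 0x45
  ',' = 0x2C → acc = 0x69
  '8' = 0x38 → acc = 0x51
  '.' = 0x2E → acc = 0x7F
  '6' = 0x36 → acc = 0x49
Checksum = 0x49.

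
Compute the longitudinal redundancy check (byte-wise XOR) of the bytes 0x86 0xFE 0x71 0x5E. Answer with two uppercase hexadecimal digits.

XOR the bytes together:
  start with 0x86
  0x86 ⊕ 0xFE = 0x78
  0x78 ⊕ 0x71 = 0x09
  0x09 ⊕ 0x5E = 0x57

57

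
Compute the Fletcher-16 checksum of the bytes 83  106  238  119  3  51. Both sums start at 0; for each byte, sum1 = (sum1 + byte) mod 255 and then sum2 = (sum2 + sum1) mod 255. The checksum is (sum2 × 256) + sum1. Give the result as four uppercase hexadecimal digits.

Running sums (mod 255):
  after byte 0 (83): sum1=83, sum2=83
  after byte 1 (106): sum1=189, sum2=17
  after byte 2 (238): sum1=172, sum2=189
  after byte 3 (119): sum1=36, sum2=225
  after byte 4 (3): sum1=39, sum2=9
  after byte 5 (51): sum1=90, sum2=99
Checksum = sum2·256 + sum1 = 99·256 + 90 = 25434 = 0x635A.

635A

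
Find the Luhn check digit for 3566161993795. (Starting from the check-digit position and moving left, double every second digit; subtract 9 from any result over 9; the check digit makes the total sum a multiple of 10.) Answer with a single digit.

Partial digits right→left: 5 9 7 3 9 9 1 6 1 6 6 5 3
Double every second digit counting from the check-digit position (so the 1st, 3rd, 5th, ... of the partial from the right).
  doubled (with −9 where >9): 1 5 9 2 2 3 6 → sum 28
  kept as-is: 9 3 9 6 6 5 → sum 38
Total = 28 + 38 = 66.
Check digit = (10 − (66 mod 10)) mod 10 = 4.

4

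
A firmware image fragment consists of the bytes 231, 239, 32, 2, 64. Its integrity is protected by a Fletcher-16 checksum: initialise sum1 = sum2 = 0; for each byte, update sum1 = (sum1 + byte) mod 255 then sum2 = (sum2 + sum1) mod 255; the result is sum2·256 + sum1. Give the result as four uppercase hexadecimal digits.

EB3A

Running sums (mod 255):
  after byte 0 (231): sum1=231, sum2=231
  after byte 1 (239): sum1=215, sum2=191
  after byte 2 (32): sum1=247, sum2=183
  after byte 3 (2): sum1=249, sum2=177
  after byte 4 (64): sum1=58, sum2=235
Checksum = sum2·256 + sum1 = 235·256 + 58 = 60218 = 0xEB3A.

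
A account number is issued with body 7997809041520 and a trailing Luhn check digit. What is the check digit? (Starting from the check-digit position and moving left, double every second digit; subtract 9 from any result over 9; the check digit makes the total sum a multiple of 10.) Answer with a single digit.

2

Partial digits right→left: 0 2 5 1 4 0 9 0 8 7 9 9 7
Double every second digit counting from the check-digit position (so the 1st, 3rd, 5th, ... of the partial from the right).
  doubled (with −9 where >9): 0 1 8 9 7 9 5 → sum 39
  kept as-is: 2 1 0 0 7 9 → sum 19
Total = 39 + 19 = 58.
Check digit = (10 − (58 mod 10)) mod 10 = 2.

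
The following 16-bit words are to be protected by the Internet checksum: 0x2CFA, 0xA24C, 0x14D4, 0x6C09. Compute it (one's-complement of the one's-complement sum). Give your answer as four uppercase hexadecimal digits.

AFDB

One's-complement addition (fold any carry out of bit 15 back into bit 0):
  0x2CFA + 0xA24C = 0x0CF46
  0xCF46 + 0x14D4 = 0x0E41A
  0xE41A + 0x6C09 = 0x15023 → wrap carry → 0x5024
One's-complement sum = 0x5024.
Checksum = ~0x5024 & 0xFFFF = 0xAFDB.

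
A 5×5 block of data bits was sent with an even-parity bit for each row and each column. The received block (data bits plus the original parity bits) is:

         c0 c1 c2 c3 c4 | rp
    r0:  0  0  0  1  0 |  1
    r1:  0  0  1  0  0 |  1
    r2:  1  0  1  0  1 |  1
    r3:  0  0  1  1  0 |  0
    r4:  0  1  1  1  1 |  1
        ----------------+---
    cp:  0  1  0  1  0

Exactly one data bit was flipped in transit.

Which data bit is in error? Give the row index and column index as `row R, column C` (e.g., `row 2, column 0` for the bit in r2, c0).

row 4, column 0

Recompute each row's even parity and compare to rp:
  r0: data parity 1, sent rp 1 → ok
  r1: data parity 1, sent rp 1 → ok
  r2: data parity 1, sent rp 1 → ok
  r3: data parity 0, sent rp 0 → ok
  r4: data parity 0, sent rp 1 → mismatch
Recompute each column's even parity and compare to cp:
  c0: data parity 1, sent cp 0 → mismatch
  c1: data parity 1, sent cp 1 → ok
  c2: data parity 0, sent cp 0 → ok
  c3: data parity 1, sent cp 1 → ok
  c4: data parity 0, sent cp 0 → ok
Exactly one row (r4) and one column (c0) fail → the flipped bit is at their intersection.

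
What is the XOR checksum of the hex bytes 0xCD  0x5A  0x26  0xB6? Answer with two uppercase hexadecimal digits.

XOR the bytes together:
  start with 0xCD
  0xCD ⊕ 0x5A = 0x97
  0x97 ⊕ 0x26 = 0xB1
  0xB1 ⊕ 0xB6 = 0x07

07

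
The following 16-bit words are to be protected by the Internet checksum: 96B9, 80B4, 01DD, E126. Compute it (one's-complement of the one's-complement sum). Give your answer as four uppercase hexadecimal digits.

One's-complement addition (fold any carry out of bit 15 back into bit 0):
  0x96B9 + 0x80B4 = 0x1176D → wrap carry → 0x176E
  0x176E + 0x01DD = 0x0194B
  0x194B + 0xE126 = 0x0FA71
One's-complement sum = 0xFA71.
Checksum = ~0xFA71 & 0xFFFF = 0x058E.

058E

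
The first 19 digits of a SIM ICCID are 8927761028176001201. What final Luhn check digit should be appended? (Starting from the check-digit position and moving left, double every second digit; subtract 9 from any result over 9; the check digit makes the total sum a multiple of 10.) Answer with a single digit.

9

Partial digits right→left: 1 0 2 1 0 0 6 7 1 8 2 0 1 6 7 7 2 9 8
Double every second digit counting from the check-digit position (so the 1st, 3rd, 5th, ... of the partial from the right).
  doubled (with −9 where >9): 2 4 0 3 2 4 2 5 4 7 → sum 33
  kept as-is: 0 1 0 7 8 0 6 7 9 → sum 38
Total = 33 + 38 = 71.
Check digit = (10 − (71 mod 10)) mod 10 = 9.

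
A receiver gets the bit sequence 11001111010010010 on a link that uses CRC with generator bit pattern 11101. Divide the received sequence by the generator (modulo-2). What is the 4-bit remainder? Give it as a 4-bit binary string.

Modulo-2 division of 11001111010010010 by 11101:
  pos 0: 11001 XOR 11101 = 00100
  pos 2: 10011 XOR 11101 = 01110
  pos 3: 11101 XOR 11101 = 00000
  pos 9: 10010 XOR 11101 = 01111
  pos 10: 11110 XOR 11101 = 00011
Remainder = 1110 (nonzero — an error is detected).

1110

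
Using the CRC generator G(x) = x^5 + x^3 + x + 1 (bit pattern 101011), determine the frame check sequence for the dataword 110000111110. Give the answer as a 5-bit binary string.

Append 5 zeros: 11000011111000000. Divide by 101011 (XOR where the leading bit is 1):
  pos 0: 110000 XOR 101011 = 011011
  pos 1: 110111 XOR 101011 = 011100
  pos 2: 111001 XOR 101011 = 010010
  pos 3: 100101 XOR 101011 = 001110
  pos 5: 111011 XOR 101011 = 010000
  pos 6: 100000 XOR 101011 = 001011
  pos 8: 101100 XOR 101011 = 000111
  pos 11: 111000 XOR 101011 = 010011
Remainder (last 5 bits) = 10011. This is the CRC / FCS.

10011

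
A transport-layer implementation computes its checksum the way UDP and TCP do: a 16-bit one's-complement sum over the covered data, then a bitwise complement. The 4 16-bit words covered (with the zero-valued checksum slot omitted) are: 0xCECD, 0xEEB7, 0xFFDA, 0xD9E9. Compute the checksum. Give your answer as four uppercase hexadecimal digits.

68B5

One's-complement addition (fold any carry out of bit 15 back into bit 0):
  0xCECD + 0xEEB7 = 0x1BD84 → wrap carry → 0xBD85
  0xBD85 + 0xFFDA = 0x1BD5F → wrap carry → 0xBD60
  0xBD60 + 0xD9E9 = 0x19749 → wrap carry → 0x974A
One's-complement sum = 0x974A.
Checksum = ~0x974A & 0xFFFF = 0x68B5.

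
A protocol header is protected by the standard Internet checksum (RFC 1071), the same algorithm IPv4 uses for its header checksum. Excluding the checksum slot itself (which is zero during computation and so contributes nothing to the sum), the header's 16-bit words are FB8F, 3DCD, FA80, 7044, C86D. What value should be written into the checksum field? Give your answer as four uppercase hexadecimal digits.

936F

One's-complement addition (fold any carry out of bit 15 back into bit 0):
  0xFB8F + 0x3DCD = 0x1395C → wrap carry → 0x395D
  0x395D + 0xFA80 = 0x133DD → wrap carry → 0x33DE
  0x33DE + 0x7044 = 0x0A422
  0xA422 + 0xC86D = 0x16C8F → wrap carry → 0x6C90
One's-complement sum = 0x6C90.
Checksum = ~0x6C90 & 0xFFFF = 0x936F.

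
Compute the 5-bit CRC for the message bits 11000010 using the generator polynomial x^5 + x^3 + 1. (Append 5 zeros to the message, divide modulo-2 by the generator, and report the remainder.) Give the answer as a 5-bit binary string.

Append 5 zeros: 1100001000000. Divide by 101001 (XOR where the leading bit is 1):
  pos 0: 110000 XOR 101001 = 011001
  pos 1: 110011 XOR 101001 = 011010
  pos 2: 110100 XOR 101001 = 011101
  pos 3: 111010 XOR 101001 = 010011
  pos 4: 100110 XOR 101001 = 001111
  pos 6: 111100 XOR 101001 = 010101
  pos 7: 101010 XOR 101001 = 000011
Remainder (last 5 bits) = 00011. This is the CRC / FCS.

00011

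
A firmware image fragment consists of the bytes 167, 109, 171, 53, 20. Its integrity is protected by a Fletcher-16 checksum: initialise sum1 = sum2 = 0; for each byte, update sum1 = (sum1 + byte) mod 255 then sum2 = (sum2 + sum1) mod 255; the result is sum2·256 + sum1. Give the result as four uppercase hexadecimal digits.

Running sums (mod 255):
  after byte 0 (167): sum1=167, sum2=167
  after byte 1 (109): sum1=21, sum2=188
  after byte 2 (171): sum1=192, sum2=125
  after byte 3 (53): sum1=245, sum2=115
  after byte 4 (20): sum1=10, sum2=125
Checksum = sum2·256 + sum1 = 125·256 + 10 = 32010 = 0x7D0A.

7D0A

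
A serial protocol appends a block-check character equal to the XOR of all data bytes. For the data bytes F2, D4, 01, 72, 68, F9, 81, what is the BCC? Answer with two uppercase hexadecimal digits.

XOR the bytes together:
  start with 0xF2
  0xF2 ⊕ 0xD4 = 0x26
  0x26 ⊕ 0x01 = 0x27
  0x27 ⊕ 0x72 = 0x55
  0x55 ⊕ 0x68 = 0x3D
  0x3D ⊕ 0xF9 = 0xC4
  0xC4 ⊕ 0x81 = 0x45

45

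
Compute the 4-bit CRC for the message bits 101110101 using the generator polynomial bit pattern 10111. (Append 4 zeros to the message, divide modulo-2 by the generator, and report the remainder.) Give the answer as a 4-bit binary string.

1100

Append 4 zeros: 1011101010000. Divide by 10111 (XOR where the leading bit is 1):
  pos 0: 10111 XOR 10111 = 00000
  pos 6: 10100 XOR 10111 = 00011
Remainder (last 4 bits) = 1100. This is the CRC / FCS.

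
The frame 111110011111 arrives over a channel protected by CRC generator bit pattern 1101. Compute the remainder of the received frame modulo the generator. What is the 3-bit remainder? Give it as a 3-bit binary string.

000

Modulo-2 division of 111110011111 by 1101:
  pos 0: 1111 XOR 1101 = 0010
  pos 2: 1010 XOR 1101 = 0111
  pos 3: 1110 XOR 1101 = 0011
  pos 5: 1111 XOR 1101 = 0010
  pos 7: 1011 XOR 1101 = 0110
  pos 8: 1101 XOR 1101 = 0000
Remainder = 000 (zero — the frame passes the CRC check).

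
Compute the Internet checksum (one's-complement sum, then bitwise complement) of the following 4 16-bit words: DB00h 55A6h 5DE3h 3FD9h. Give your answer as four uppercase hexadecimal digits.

One's-complement addition (fold any carry out of bit 15 back into bit 0):
  0xDB00 + 0x55A6 = 0x130A6 → wrap carry → 0x30A7
  0x30A7 + 0x5DE3 = 0x08E8A
  0x8E8A + 0x3FD9 = 0x0CE63
One's-complement sum = 0xCE63.
Checksum = ~0xCE63 & 0xFFFF = 0x319C.

319C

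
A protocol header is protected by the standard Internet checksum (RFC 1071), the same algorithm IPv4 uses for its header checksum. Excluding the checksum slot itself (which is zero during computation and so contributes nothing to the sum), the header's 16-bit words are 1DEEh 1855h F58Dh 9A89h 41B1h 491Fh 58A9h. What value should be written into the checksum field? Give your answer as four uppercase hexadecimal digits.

562B

One's-complement addition (fold any carry out of bit 15 back into bit 0):
  0x1DEE + 0x1855 = 0x03643
  0x3643 + 0xF58D = 0x12BD0 → wrap carry → 0x2BD1
  0x2BD1 + 0x9A89 = 0x0C65A
  0xC65A + 0x41B1 = 0x1080B → wrap carry → 0x080C
  0x080C + 0x491F = 0x0512B
  0x512B + 0x58A9 = 0x0A9D4
One's-complement sum = 0xA9D4.
Checksum = ~0xA9D4 & 0xFFFF = 0x562B.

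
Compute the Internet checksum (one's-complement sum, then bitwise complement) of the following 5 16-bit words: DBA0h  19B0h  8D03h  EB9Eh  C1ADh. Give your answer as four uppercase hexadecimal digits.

D05E

One's-complement addition (fold any carry out of bit 15 back into bit 0):
  0xDBA0 + 0x19B0 = 0x0F550
  0xF550 + 0x8D03 = 0x18253 → wrap carry → 0x8254
  0x8254 + 0xEB9E = 0x16DF2 → wrap carry → 0x6DF3
  0x6DF3 + 0xC1AD = 0x12FA0 → wrap carry → 0x2FA1
One's-complement sum = 0x2FA1.
Checksum = ~0x2FA1 & 0xFFFF = 0xD05E.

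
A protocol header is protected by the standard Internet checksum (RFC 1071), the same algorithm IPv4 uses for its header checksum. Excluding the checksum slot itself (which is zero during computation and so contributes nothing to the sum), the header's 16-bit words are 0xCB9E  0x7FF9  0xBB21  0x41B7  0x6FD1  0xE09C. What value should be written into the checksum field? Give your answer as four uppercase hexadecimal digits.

6720

One's-complement addition (fold any carry out of bit 15 back into bit 0):
  0xCB9E + 0x7FF9 = 0x14B97 → wrap carry → 0x4B98
  0x4B98 + 0xBB21 = 0x106B9 → wrap carry → 0x06BA
  0x06BA + 0x41B7 = 0x04871
  0x4871 + 0x6FD1 = 0x0B842
  0xB842 + 0xE09C = 0x198DE → wrap carry → 0x98DF
One's-complement sum = 0x98DF.
Checksum = ~0x98DF & 0xFFFF = 0x6720.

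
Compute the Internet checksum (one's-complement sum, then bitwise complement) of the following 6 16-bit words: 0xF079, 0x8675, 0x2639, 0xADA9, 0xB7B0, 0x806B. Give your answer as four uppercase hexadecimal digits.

One's-complement addition (fold any carry out of bit 15 back into bit 0):
  0xF079 + 0x8675 = 0x176EE → wrap carry → 0x76EF
  0x76EF + 0x2639 = 0x09D28
  0x9D28 + 0xADA9 = 0x14AD1 → wrap carry → 0x4AD2
  0x4AD2 + 0xB7B0 = 0x10282 → wrap carry → 0x0283
  0x0283 + 0x806B = 0x082EE
One's-complement sum = 0x82EE.
Checksum = ~0x82EE & 0xFFFF = 0x7D11.

7D11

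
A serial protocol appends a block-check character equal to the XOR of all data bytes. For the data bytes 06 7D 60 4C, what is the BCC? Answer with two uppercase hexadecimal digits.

57

XOR the bytes together:
  start with 0x06
  0x06 ⊕ 0x7D = 0x7B
  0x7B ⊕ 0x60 = 0x1B
  0x1B ⊕ 0x4C = 0x57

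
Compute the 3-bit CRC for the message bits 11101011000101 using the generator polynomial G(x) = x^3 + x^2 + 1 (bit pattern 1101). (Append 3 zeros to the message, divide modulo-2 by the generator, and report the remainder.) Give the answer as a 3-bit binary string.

011

Append 3 zeros: 11101011000101000. Divide by 1101 (XOR where the leading bit is 1):
  pos 0: 1110 XOR 1101 = 0011
  pos 2: 1110 XOR 1101 = 0011
  pos 4: 1111 XOR 1101 = 0010
  pos 6: 1000 XOR 1101 = 0101
  pos 7: 1010 XOR 1101 = 0111
  pos 8: 1111 XOR 1101 = 0010
  pos 10: 1001 XOR 1101 = 0100
  pos 11: 1000 XOR 1101 = 0101
  pos 12: 1010 XOR 1101 = 0111
  pos 13: 1110 XOR 1101 = 0011
Remainder (last 3 bits) = 011. This is the CRC / FCS.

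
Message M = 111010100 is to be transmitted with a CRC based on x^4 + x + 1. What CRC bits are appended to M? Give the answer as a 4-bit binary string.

Append 4 zeros: 1110101000000. Divide by 10011 (XOR where the leading bit is 1):
  pos 0: 11101 XOR 10011 = 01110
  pos 1: 11100 XOR 10011 = 01111
  pos 2: 11111 XOR 10011 = 01100
  pos 3: 11000 XOR 10011 = 01011
  pos 4: 10110 XOR 10011 = 00101
  pos 6: 10100 XOR 10011 = 00111
  pos 8: 11100 XOR 10011 = 01111
Remainder (last 4 bits) = 1111. This is the CRC / FCS.

1111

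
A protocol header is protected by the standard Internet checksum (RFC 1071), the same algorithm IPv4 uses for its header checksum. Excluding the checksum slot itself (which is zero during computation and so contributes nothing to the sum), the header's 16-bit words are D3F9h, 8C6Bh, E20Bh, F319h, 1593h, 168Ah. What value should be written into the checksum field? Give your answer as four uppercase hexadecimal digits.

9E57

One's-complement addition (fold any carry out of bit 15 back into bit 0):
  0xD3F9 + 0x8C6B = 0x16064 → wrap carry → 0x6065
  0x6065 + 0xE20B = 0x14270 → wrap carry → 0x4271
  0x4271 + 0xF319 = 0x1358A → wrap carry → 0x358B
  0x358B + 0x1593 = 0x04B1E
  0x4B1E + 0x168A = 0x061A8
One's-complement sum = 0x61A8.
Checksum = ~0x61A8 & 0xFFFF = 0x9E57.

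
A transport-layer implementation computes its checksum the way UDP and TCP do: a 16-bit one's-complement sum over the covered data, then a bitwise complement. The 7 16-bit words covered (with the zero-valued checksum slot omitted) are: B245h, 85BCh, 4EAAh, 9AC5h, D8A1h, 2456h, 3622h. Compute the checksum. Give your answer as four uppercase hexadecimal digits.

One's-complement addition (fold any carry out of bit 15 back into bit 0):
  0xB245 + 0x85BC = 0x13801 → wrap carry → 0x3802
  0x3802 + 0x4EAA = 0x086AC
  0x86AC + 0x9AC5 = 0x12171 → wrap carry → 0x2172
  0x2172 + 0xD8A1 = 0x0FA13
  0xFA13 + 0x2456 = 0x11E69 → wrap carry → 0x1E6A
  0x1E6A + 0x3622 = 0x0548C
One's-complement sum = 0x548C.
Checksum = ~0x548C & 0xFFFF = 0xAB73.

AB73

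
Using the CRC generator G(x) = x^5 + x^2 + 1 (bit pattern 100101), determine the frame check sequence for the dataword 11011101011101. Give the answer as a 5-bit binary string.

01111

Append 5 zeros: 1101110101110100000. Divide by 100101 (XOR where the leading bit is 1):
  pos 0: 110111 XOR 100101 = 010010
  pos 1: 100100 XOR 100101 = 000001
  pos 6: 110111 XOR 100101 = 010010
  pos 7: 100100 XOR 100101 = 000001
  pos 12: 110000 XOR 100101 = 010101
  pos 13: 101010 XOR 100101 = 001111
Remainder (last 5 bits) = 01111. This is the CRC / FCS.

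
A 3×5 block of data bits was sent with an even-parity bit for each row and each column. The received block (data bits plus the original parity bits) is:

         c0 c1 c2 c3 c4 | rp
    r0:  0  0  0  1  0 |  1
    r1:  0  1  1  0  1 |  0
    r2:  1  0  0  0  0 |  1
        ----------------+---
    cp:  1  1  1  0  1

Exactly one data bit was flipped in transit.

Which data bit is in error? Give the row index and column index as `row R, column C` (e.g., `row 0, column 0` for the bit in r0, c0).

row 1, column 3

Recompute each row's even parity and compare to rp:
  r0: data parity 1, sent rp 1 → ok
  r1: data parity 1, sent rp 0 → mismatch
  r2: data parity 1, sent rp 1 → ok
Recompute each column's even parity and compare to cp:
  c0: data parity 1, sent cp 1 → ok
  c1: data parity 1, sent cp 1 → ok
  c2: data parity 1, sent cp 1 → ok
  c3: data parity 1, sent cp 0 → mismatch
  c4: data parity 1, sent cp 1 → ok
Exactly one row (r1) and one column (c3) fail → the flipped bit is at their intersection.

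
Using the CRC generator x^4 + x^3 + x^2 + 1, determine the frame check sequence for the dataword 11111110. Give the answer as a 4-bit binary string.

Append 4 zeros: 111111100000. Divide by 11101 (XOR where the leading bit is 1):
  pos 0: 11111 XOR 11101 = 00010
  pos 3: 10110 XOR 11101 = 01011
  pos 4: 10110 XOR 11101 = 01011
  pos 5: 10110 XOR 11101 = 01011
  pos 6: 10110 XOR 11101 = 01011
  pos 7: 10110 XOR 11101 = 01011
Remainder (last 4 bits) = 1011. This is the CRC / FCS.

1011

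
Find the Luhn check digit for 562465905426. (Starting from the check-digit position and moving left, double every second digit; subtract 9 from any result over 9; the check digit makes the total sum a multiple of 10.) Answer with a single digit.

8

Partial digits right→left: 6 2 4 5 0 9 5 6 4 2 6 5
Double every second digit counting from the check-digit position (so the 1st, 3rd, 5th, ... of the partial from the right).
  doubled (with −9 where >9): 3 8 0 1 8 3 → sum 23
  kept as-is: 2 5 9 6 2 5 → sum 29
Total = 23 + 29 = 52.
Check digit = (10 − (52 mod 10)) mod 10 = 8.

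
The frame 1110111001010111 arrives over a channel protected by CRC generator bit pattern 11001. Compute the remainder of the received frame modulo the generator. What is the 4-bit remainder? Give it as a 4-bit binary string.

1000

Modulo-2 division of 1110111001010111 by 11001:
  pos 0: 11101 XOR 11001 = 00100
  pos 2: 10011 XOR 11001 = 01010
  pos 3: 10100 XOR 11001 = 01101
  pos 4: 11010 XOR 11001 = 00011
  pos 7: 11101 XOR 11001 = 00100
  pos 9: 10001 XOR 11001 = 01000
  pos 10: 10001 XOR 11001 = 01000
  pos 11: 10001 XOR 11001 = 01000
Remainder = 1000 (nonzero — an error is detected).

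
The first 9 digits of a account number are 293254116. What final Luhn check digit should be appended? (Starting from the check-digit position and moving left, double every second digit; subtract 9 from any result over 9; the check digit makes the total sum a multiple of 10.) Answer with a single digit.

8

Partial digits right→left: 6 1 1 4 5 2 3 9 2
Double every second digit counting from the check-digit position (so the 1st, 3rd, 5th, ... of the partial from the right).
  doubled (with −9 where >9): 3 2 1 6 4 → sum 16
  kept as-is: 1 4 2 9 → sum 16
Total = 16 + 16 = 32.
Check digit = (10 − (32 mod 10)) mod 10 = 8.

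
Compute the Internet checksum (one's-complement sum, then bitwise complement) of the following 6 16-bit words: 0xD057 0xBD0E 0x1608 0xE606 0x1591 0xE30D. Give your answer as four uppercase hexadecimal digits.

One's-complement addition (fold any carry out of bit 15 back into bit 0):
  0xD057 + 0xBD0E = 0x18D65 → wrap carry → 0x8D66
  0x8D66 + 0x1608 = 0x0A36E
  0xA36E + 0xE606 = 0x18974 → wrap carry → 0x8975
  0x8975 + 0x1591 = 0x09F06
  0x9F06 + 0xE30D = 0x18213 → wrap carry → 0x8214
One's-complement sum = 0x8214.
Checksum = ~0x8214 & 0xFFFF = 0x7DEB.

7DEB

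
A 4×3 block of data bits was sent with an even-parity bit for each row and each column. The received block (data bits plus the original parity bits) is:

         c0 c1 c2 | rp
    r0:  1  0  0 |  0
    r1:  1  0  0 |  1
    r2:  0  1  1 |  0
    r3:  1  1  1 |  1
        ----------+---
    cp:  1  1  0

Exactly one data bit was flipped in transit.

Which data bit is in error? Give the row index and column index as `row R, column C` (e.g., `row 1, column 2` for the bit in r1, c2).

row 0, column 1

Recompute each row's even parity and compare to rp:
  r0: data parity 1, sent rp 0 → mismatch
  r1: data parity 1, sent rp 1 → ok
  r2: data parity 0, sent rp 0 → ok
  r3: data parity 1, sent rp 1 → ok
Recompute each column's even parity and compare to cp:
  c0: data parity 1, sent cp 1 → ok
  c1: data parity 0, sent cp 1 → mismatch
  c2: data parity 0, sent cp 0 → ok
Exactly one row (r0) and one column (c1) fail → the flipped bit is at their intersection.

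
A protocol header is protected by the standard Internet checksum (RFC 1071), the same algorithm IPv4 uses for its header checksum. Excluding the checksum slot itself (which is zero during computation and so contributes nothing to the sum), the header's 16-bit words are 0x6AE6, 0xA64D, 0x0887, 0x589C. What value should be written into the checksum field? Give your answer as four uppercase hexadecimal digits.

8DA8

One's-complement addition (fold any carry out of bit 15 back into bit 0):
  0x6AE6 + 0xA64D = 0x11133 → wrap carry → 0x1134
  0x1134 + 0x0887 = 0x019BB
  0x19BB + 0x589C = 0x07257
One's-complement sum = 0x7257.
Checksum = ~0x7257 & 0xFFFF = 0x8DA8.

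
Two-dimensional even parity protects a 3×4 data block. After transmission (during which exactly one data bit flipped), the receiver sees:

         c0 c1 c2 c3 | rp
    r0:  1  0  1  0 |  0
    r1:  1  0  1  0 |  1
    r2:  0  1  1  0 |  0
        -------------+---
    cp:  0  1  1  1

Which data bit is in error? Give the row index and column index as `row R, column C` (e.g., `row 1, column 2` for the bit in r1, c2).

Recompute each row's even parity and compare to rp:
  r0: data parity 0, sent rp 0 → ok
  r1: data parity 0, sent rp 1 → mismatch
  r2: data parity 0, sent rp 0 → ok
Recompute each column's even parity and compare to cp:
  c0: data parity 0, sent cp 0 → ok
  c1: data parity 1, sent cp 1 → ok
  c2: data parity 1, sent cp 1 → ok
  c3: data parity 0, sent cp 1 → mismatch
Exactly one row (r1) and one column (c3) fail → the flipped bit is at their intersection.

row 1, column 3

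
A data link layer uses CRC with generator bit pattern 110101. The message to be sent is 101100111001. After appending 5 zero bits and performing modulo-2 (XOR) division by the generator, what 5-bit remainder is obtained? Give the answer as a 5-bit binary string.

Append 5 zeros: 10110011100100000. Divide by 110101 (XOR where the leading bit is 1):
  pos 0: 101100 XOR 110101 = 011001
  pos 1: 110011 XOR 110101 = 000110
  pos 4: 110110 XOR 110101 = 000011
  pos 8: 110100 XOR 110101 = 000001
Remainder (last 5 bits) = 01000. This is the CRC / FCS.

01000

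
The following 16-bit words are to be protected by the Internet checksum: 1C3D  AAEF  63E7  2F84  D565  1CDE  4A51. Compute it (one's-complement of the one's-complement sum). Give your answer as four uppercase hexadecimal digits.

68D2

One's-complement addition (fold any carry out of bit 15 back into bit 0):
  0x1C3D + 0xAAEF = 0x0C72C
  0xC72C + 0x63E7 = 0x12B13 → wrap carry → 0x2B14
  0x2B14 + 0x2F84 = 0x05A98
  0x5A98 + 0xD565 = 0x12FFD → wrap carry → 0x2FFE
  0x2FFE + 0x1CDE = 0x04CDC
  0x4CDC + 0x4A51 = 0x0972D
One's-complement sum = 0x972D.
Checksum = ~0x972D & 0xFFFF = 0x68D2.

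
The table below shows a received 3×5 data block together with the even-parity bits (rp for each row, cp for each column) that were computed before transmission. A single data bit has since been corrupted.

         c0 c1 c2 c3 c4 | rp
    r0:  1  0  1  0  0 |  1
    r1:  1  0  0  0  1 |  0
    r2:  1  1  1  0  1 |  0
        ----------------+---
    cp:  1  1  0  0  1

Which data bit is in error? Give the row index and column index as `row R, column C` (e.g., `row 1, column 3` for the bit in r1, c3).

row 0, column 4

Recompute each row's even parity and compare to rp:
  r0: data parity 0, sent rp 1 → mismatch
  r1: data parity 0, sent rp 0 → ok
  r2: data parity 0, sent rp 0 → ok
Recompute each column's even parity and compare to cp:
  c0: data parity 1, sent cp 1 → ok
  c1: data parity 1, sent cp 1 → ok
  c2: data parity 0, sent cp 0 → ok
  c3: data parity 0, sent cp 0 → ok
  c4: data parity 0, sent cp 1 → mismatch
Exactly one row (r0) and one column (c4) fail → the flipped bit is at their intersection.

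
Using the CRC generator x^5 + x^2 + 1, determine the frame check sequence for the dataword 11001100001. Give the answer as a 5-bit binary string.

Append 5 zeros: 1100110000100000. Divide by 100101 (XOR where the leading bit is 1):
  pos 0: 110011 XOR 100101 = 010110
  pos 1: 101100 XOR 100101 = 001001
  pos 3: 100100 XOR 100101 = 000001
  pos 8: 101000 XOR 100101 = 001101
  pos 10: 110100 XOR 100101 = 010001
Remainder (last 5 bits) = 10001. This is the CRC / FCS.

10001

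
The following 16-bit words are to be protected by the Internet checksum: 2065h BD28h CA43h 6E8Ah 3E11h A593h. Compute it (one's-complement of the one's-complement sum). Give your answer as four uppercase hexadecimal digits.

05FF

One's-complement addition (fold any carry out of bit 15 back into bit 0):
  0x2065 + 0xBD28 = 0x0DD8D
  0xDD8D + 0xCA43 = 0x1A7D0 → wrap carry → 0xA7D1
  0xA7D1 + 0x6E8A = 0x1165B → wrap carry → 0x165C
  0x165C + 0x3E11 = 0x0546D
  0x546D + 0xA593 = 0x0FA00
One's-complement sum = 0xFA00.
Checksum = ~0xFA00 & 0xFFFF = 0x05FF.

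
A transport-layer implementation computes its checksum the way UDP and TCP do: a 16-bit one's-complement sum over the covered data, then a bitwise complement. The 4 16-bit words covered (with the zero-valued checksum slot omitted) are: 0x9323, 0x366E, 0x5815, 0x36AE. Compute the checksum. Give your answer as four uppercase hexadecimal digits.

A7AA

One's-complement addition (fold any carry out of bit 15 back into bit 0):
  0x9323 + 0x366E = 0x0C991
  0xC991 + 0x5815 = 0x121A6 → wrap carry → 0x21A7
  0x21A7 + 0x36AE = 0x05855
One's-complement sum = 0x5855.
Checksum = ~0x5855 & 0xFFFF = 0xA7AA.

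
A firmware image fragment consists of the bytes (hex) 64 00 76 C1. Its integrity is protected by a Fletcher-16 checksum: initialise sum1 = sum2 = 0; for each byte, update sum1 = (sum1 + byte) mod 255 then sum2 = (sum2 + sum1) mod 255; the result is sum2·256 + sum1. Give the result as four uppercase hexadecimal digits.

409C

Running sums (mod 255):
  after byte 0 (64): sum1=100, sum2=100
  after byte 1 (00): sum1=100, sum2=200
  after byte 2 (76): sum1=218, sum2=163
  after byte 3 (C1): sum1=156, sum2=64
Checksum = sum2·256 + sum1 = 64·256 + 156 = 16540 = 0x409C.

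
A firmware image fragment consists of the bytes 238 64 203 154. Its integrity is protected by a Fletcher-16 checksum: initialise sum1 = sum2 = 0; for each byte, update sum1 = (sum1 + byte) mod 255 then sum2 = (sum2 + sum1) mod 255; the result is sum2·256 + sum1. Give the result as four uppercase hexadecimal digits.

Running sums (mod 255):
  after byte 0 (238): sum1=238, sum2=238
  after byte 1 (64): sum1=47, sum2=30
  after byte 2 (203): sum1=250, sum2=25
  after byte 3 (154): sum1=149, sum2=174
Checksum = sum2·256 + sum1 = 174·256 + 149 = 44693 = 0xAE95.

AE95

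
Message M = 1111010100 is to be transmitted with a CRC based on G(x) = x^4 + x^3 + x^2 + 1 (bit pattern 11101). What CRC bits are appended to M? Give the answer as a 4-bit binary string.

Append 4 zeros: 11110101000000. Divide by 11101 (XOR where the leading bit is 1):
  pos 0: 11110 XOR 11101 = 00011
  pos 3: 11101 XOR 11101 = 00000
Remainder (last 4 bits) = 0000. This is the CRC / FCS.

0000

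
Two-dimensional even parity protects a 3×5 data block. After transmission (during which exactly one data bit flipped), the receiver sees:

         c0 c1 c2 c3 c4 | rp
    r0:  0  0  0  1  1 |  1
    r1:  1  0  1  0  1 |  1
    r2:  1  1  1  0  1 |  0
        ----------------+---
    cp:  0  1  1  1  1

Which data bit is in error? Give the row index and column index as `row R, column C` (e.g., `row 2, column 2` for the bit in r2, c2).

Recompute each row's even parity and compare to rp:
  r0: data parity 0, sent rp 1 → mismatch
  r1: data parity 1, sent rp 1 → ok
  r2: data parity 0, sent rp 0 → ok
Recompute each column's even parity and compare to cp:
  c0: data parity 0, sent cp 0 → ok
  c1: data parity 1, sent cp 1 → ok
  c2: data parity 0, sent cp 1 → mismatch
  c3: data parity 1, sent cp 1 → ok
  c4: data parity 1, sent cp 1 → ok
Exactly one row (r0) and one column (c2) fail → the flipped bit is at their intersection.

row 0, column 2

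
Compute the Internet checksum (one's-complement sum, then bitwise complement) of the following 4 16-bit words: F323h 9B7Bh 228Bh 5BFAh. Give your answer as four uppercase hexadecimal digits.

One's-complement addition (fold any carry out of bit 15 back into bit 0):
  0xF323 + 0x9B7B = 0x18E9E → wrap carry → 0x8E9F
  0x8E9F + 0x228B = 0x0B12A
  0xB12A + 0x5BFA = 0x10D24 → wrap carry → 0x0D25
One's-complement sum = 0x0D25.
Checksum = ~0x0D25 & 0xFFFF = 0xF2DA.

F2DA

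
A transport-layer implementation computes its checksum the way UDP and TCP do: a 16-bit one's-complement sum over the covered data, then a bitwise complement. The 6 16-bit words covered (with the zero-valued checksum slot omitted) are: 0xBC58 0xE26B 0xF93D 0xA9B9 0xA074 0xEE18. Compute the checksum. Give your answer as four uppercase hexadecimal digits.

2FB6

One's-complement addition (fold any carry out of bit 15 back into bit 0):
  0xBC58 + 0xE26B = 0x19EC3 → wrap carry → 0x9EC4
  0x9EC4 + 0xF93D = 0x19801 → wrap carry → 0x9802
  0x9802 + 0xA9B9 = 0x141BB → wrap carry → 0x41BC
  0x41BC + 0xA074 = 0x0E230
  0xE230 + 0xEE18 = 0x1D048 → wrap carry → 0xD049
One's-complement sum = 0xD049.
Checksum = ~0xD049 & 0xFFFF = 0x2FB6.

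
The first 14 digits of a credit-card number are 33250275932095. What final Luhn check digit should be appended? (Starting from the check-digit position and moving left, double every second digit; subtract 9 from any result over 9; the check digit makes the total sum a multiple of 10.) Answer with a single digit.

Partial digits right→left: 5 9 0 2 3 9 5 7 2 0 5 2 3 3
Double every second digit counting from the check-digit position (so the 1st, 3rd, 5th, ... of the partial from the right).
  doubled (with −9 where >9): 1 0 6 1 4 1 6 → sum 19
  kept as-is: 9 2 9 7 0 2 3 → sum 32
Total = 19 + 32 = 51.
Check digit = (10 − (51 mod 10)) mod 10 = 9.

9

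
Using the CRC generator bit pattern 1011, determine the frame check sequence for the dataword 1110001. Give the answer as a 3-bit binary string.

100

Append 3 zeros: 1110001000. Divide by 1011 (XOR where the leading bit is 1):
  pos 0: 1110 XOR 1011 = 0101
  pos 1: 1010 XOR 1011 = 0001
  pos 4: 1010 XOR 1011 = 0001
Remainder (last 3 bits) = 100. This is the CRC / FCS.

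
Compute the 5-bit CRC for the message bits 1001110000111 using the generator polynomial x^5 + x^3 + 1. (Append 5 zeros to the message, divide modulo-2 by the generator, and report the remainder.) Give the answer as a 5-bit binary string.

00110

Append 5 zeros: 100111000011100000. Divide by 101001 (XOR where the leading bit is 1):
  pos 0: 100111 XOR 101001 = 001110
  pos 2: 111000 XOR 101001 = 010001
  pos 3: 100010 XOR 101001 = 001011
  pos 5: 101101 XOR 101001 = 000100
  pos 8: 100110 XOR 101001 = 001111
  pos 10: 111100 XOR 101001 = 010101
  pos 11: 101010 XOR 101001 = 000011
Remainder (last 5 bits) = 00110. This is the CRC / FCS.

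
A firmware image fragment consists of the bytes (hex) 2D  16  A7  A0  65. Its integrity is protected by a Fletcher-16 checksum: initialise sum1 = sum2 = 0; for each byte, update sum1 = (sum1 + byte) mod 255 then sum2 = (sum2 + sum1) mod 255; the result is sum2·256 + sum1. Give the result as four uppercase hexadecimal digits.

Running sums (mod 255):
  after byte 0 (2D): sum1=45, sum2=45
  after byte 1 (16): sum1=67, sum2=112
  after byte 2 (A7): sum1=234, sum2=91
  after byte 3 (A0): sum1=139, sum2=230
  after byte 4 (65): sum1=240, sum2=215
Checksum = sum2·256 + sum1 = 215·256 + 240 = 55280 = 0xD7F0.

D7F0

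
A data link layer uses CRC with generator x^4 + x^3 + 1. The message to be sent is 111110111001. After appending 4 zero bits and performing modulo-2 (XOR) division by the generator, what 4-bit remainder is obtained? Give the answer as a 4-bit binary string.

Append 4 zeros: 1111101110010000. Divide by 11001 (XOR where the leading bit is 1):
  pos 0: 11111 XOR 11001 = 00110
  pos 2: 11001 XOR 11001 = 00000
  pos 7: 11001 XOR 11001 = 00000
Remainder (last 4 bits) = 0000. This is the CRC / FCS.

0000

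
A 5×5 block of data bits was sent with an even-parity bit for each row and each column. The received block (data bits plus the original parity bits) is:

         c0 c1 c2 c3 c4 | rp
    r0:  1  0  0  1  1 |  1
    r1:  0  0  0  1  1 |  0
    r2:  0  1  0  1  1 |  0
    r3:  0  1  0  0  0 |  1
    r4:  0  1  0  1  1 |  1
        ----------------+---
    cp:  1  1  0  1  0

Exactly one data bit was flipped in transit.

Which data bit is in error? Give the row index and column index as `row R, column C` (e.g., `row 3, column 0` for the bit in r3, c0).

row 2, column 3

Recompute each row's even parity and compare to rp:
  r0: data parity 1, sent rp 1 → ok
  r1: data parity 0, sent rp 0 → ok
  r2: data parity 1, sent rp 0 → mismatch
  r3: data parity 1, sent rp 1 → ok
  r4: data parity 1, sent rp 1 → ok
Recompute each column's even parity and compare to cp:
  c0: data parity 1, sent cp 1 → ok
  c1: data parity 1, sent cp 1 → ok
  c2: data parity 0, sent cp 0 → ok
  c3: data parity 0, sent cp 1 → mismatch
  c4: data parity 0, sent cp 0 → ok
Exactly one row (r2) and one column (c3) fail → the flipped bit is at their intersection.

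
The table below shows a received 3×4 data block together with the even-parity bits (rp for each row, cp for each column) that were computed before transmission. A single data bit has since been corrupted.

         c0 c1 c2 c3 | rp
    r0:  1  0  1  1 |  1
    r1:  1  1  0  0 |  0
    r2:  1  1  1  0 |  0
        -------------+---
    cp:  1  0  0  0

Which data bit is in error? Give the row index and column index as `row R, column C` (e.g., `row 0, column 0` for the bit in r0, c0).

Recompute each row's even parity and compare to rp:
  r0: data parity 1, sent rp 1 → ok
  r1: data parity 0, sent rp 0 → ok
  r2: data parity 1, sent rp 0 → mismatch
Recompute each column's even parity and compare to cp:
  c0: data parity 1, sent cp 1 → ok
  c1: data parity 0, sent cp 0 → ok
  c2: data parity 0, sent cp 0 → ok
  c3: data parity 1, sent cp 0 → mismatch
Exactly one row (r2) and one column (c3) fail → the flipped bit is at their intersection.

row 2, column 3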